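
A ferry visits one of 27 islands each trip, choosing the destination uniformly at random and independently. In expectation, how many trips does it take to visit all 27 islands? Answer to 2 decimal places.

Split into phases: going from k distinct to k+1 distinct takes on average 27/(27-k) trips.
E[T] = 27/27 + 27/26 + 27/25 + ... + 27/2 + 27/1 = 27·H_{27}.
H_{27} = 3.891, so E[T] = 105.069.

105.07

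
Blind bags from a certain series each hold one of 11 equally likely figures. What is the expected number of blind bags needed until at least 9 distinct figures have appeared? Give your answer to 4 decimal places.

16.7187

With k distinct figures already seen, the next new one arrives after an expected 11/(11-k) blind bags.
Sum over k = 0,...,8: E = 11/11 + 11/10 + 11/9 + ... + 11/4 + 11/3 = 16.71865.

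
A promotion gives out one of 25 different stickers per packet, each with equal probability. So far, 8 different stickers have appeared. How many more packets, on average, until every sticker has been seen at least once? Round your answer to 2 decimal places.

From k distinct to k+1 distinct takes on average 25/(25-k) packets.
Sum over k = 8,...,24: E = 25/17 + 25/16 + 25/15 + ... + 25/2 + 25/1 = 85.989.

85.99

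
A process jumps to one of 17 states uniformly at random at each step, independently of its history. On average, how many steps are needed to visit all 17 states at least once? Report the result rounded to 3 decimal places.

Split into phases: going from k distinct to k+1 distinct takes on average 17/(17-k) steps.
E[T] = 17/17 + 17/16 + 17/15 + ... + 17/2 + 17/1 = 17·H_{17}.
H_{17} = 3.4396, so E[T] = 58.4724.

58.472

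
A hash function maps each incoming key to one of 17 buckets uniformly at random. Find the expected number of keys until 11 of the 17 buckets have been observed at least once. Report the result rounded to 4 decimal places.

16.8224

Going from k to k+1 distinct takes a geometric number of keys with mean 17/(17-k).
Sum over k = 0,...,10: E = 17/17 + 17/16 + 17/15 + ... + 17/8 + 17/7 = 16.82239.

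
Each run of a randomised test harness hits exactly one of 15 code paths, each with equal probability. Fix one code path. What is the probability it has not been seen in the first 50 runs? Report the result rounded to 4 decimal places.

Each run misses the fixed code path with probability (15-1)/15 = 14/15, independently.
P(still missing after 50) = (14/15)^50 = 0.03176.

0.0318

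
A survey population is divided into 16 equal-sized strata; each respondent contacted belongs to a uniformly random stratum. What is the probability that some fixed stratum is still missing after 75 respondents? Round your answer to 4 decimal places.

On each respondent the fixed stratum fails to appear with probability 15/16.
P(still missing after 75) = (15/16)^75 = 0.00790.

0.0079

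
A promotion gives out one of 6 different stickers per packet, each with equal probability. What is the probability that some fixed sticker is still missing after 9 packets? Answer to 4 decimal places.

On each packet the fixed sticker fails to appear with probability 5/6.
P(still missing after 9) = (5/6)^9 = 0.19381.

0.1938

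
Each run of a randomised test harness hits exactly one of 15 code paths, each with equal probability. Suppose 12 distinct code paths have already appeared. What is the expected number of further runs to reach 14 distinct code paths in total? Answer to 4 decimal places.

The wait to go from k to k+1 distinct code paths is geometric with mean 15/(15-k).
Sum over k = 12,...,13: E = 15/3 + 15/2 = 12.50000.

12.5000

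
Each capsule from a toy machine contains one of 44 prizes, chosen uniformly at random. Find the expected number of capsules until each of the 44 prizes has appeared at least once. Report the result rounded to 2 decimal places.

The wait to go from k to k+1 distinct prizes is geometric with mean 44/(44-k).
E[T] = 44/44 + 44/43 + 44/42 + ... + 44/2 + 44/1 = 44·H_{44}.
H_{44} = 4.373, so E[T] = 192.400.

192.40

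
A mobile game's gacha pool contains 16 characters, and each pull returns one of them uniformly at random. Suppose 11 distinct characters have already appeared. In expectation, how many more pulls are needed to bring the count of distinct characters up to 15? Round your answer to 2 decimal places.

20.53

The wait to go from k to k+1 distinct characters is geometric with mean 16/(16-k).
Sum over k = 11,...,14: E = 16/5 + 16/4 + 16/3 + 16/2 = 20.533.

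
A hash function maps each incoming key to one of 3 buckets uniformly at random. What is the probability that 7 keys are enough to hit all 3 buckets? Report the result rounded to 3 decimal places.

By inclusion–exclusion over which buckets are missing,
P(all seen) = Σ_{j=0}^{3} (-1)^j C(3,j)((3-j)/3)^7
= 1.0000 - 0.1756 + 0.0014 - 0.0000
= 0.8258.

0.826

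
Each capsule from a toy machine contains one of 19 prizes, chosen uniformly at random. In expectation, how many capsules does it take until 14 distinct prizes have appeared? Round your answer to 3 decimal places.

24.024

Going from k to k+1 distinct takes a geometric number of capsules with mean 19/(19-k).
Sum over k = 0,...,13: E = 19/19 + 19/18 + 19/17 + ... + 19/7 + 19/6 = 24.0237.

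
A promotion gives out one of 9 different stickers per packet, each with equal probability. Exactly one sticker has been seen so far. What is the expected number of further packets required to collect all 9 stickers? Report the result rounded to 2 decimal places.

24.46

From k distinct to k+1 distinct takes on average 9/(9-k) packets.
Sum over k = 1,...,8: E = 9/8 + 9/7 + 9/6 + ... + 9/2 + 9/1 = 24.461.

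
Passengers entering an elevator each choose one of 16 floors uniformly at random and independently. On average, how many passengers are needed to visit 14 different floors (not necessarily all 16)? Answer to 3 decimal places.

Going from k to k+1 distinct takes a geometric number of passengers with mean 16/(16-k).
Sum over k = 0,...,13: E = 16/16 + 16/15 + 16/14 + ... + 16/4 + 16/3 = 30.0917.

30.092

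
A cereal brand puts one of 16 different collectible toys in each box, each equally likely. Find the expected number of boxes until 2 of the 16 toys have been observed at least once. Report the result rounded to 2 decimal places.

2.07

Going from k to k+1 distinct takes a geometric number of boxes with mean 16/(16-k).
Sum over k = 0,...,1: E = 16/16 + 16/15 = 2.067.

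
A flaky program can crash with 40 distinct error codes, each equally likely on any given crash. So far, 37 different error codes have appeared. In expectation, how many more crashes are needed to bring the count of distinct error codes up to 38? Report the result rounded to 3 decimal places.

With k distinct error codes already seen, the next new one takes an expected 40/(40-k) crashes.
Only the k = 37 term is needed: E = 40/3 = 13.3333.

13.333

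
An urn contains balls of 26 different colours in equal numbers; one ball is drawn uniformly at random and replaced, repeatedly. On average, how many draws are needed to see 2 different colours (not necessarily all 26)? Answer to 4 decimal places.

With k distinct colours already seen, the next new one arrives after an expected 26/(26-k) draws.
Sum over k = 0,...,1: E = 26/26 + 26/25 = 2.04000.

2.0400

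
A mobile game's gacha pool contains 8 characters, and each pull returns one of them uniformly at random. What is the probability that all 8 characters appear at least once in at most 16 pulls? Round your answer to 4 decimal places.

0.3068

By inclusion–exclusion over which characters are missing,
P(all seen) = Σ_{j=0}^{8} (-1)^j C(8,j)((8-j)/8)^16
= 1.00000 - 0.94454 + 0.28063 - 0.03036 + 0.00107 - 0.00001 + 0.00000 - 0.00000 + 0.00000
= 0.30680.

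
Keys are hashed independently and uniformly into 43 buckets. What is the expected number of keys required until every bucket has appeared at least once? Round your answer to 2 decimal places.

Split into phases: going from k distinct to k+1 distinct takes on average 43/(43-k) keys.
E[T] = 43/43 + 43/42 + 43/41 + ... + 43/2 + 43/1 = 43·H_{43}.
H_{43} = 4.350, so E[T] = 187.050.

187.05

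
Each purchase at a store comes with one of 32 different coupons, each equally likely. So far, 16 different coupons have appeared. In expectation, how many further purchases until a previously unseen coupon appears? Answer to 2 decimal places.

2.00

The number of purchases until the next new coupon is geometric with success probability 16/32, so its mean is 32/16.
E = 32/16 = 2.000.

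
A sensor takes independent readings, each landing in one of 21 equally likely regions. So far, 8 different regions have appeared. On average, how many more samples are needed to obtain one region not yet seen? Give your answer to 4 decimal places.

Each sample yields a new region with probability (21-8)/21 = 13/21, so the wait is geometric with mean 21/13.
E = 21/13 = 1.61538.

1.6154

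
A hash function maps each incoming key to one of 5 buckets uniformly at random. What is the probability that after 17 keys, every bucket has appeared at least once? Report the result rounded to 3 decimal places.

By inclusion–exclusion over which buckets are missing,
P(all seen) = Σ_{j=0}^{5} (-1)^j C(5,j)((5-j)/5)^17
= 1.0000 - 0.1126 + 0.0017 - 0.0000 + 0.0000 - 0.0000
= 0.8891.

0.889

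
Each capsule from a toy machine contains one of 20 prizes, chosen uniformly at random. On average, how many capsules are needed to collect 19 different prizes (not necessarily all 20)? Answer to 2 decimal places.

Going from k to k+1 distinct takes a geometric number of capsules with mean 20/(20-k).
Sum over k = 0,...,18: E = 20/20 + 20/19 + 20/18 + ... + 20/3 + 20/2 = 51.955.

51.95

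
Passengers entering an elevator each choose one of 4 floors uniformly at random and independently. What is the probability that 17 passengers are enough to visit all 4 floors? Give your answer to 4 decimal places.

0.9700

Let A_i be the event that floor i is missing after 17 passengers. By inclusion–exclusion on the A_i,
P(all seen) = Σ_{j=0}^{4} (-1)^j C(4,j)((4-j)/4)^17
= 1.00000 - 0.03007 + 0.00005 - 0.00000 + 0.00000
= 0.96998.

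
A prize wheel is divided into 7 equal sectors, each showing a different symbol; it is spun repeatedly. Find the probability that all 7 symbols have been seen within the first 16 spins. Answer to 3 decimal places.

0.498

Let A_i be the event that symbol i is missing after 16 spins. By inclusion–exclusion on the A_i,
P(all seen) = Σ_{j=0}^{7} (-1)^j C(7,j)((7-j)/7)^16
= 1.0000 - 0.5942 + 0.0964 - 0.0045 + 0.0000 - 0.0000 + 0.0000 - 0.0000
= 0.4977.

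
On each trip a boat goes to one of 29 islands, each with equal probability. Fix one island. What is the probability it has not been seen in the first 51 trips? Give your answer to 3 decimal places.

On each trip the fixed island fails to appear with probability 28/29.
P(still missing after 51) = (28/29)^51 = 0.1670.

0.167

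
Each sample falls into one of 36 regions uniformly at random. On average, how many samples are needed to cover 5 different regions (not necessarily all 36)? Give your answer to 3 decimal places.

Going from k to k+1 distinct takes a geometric number of samples with mean 36/(36-k).
Sum over k = 0,...,4: E = 36/36 + 36/35 + 36/34 + 36/33 + 36/32 = 5.3033.

5.303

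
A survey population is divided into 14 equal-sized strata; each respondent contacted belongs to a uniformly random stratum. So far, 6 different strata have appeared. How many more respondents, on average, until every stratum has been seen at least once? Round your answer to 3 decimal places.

From k distinct to k+1 distinct takes on average 14/(14-k) respondents.
Sum over k = 6,...,13: E = 14/8 + 14/7 + 14/6 + ... + 14/2 + 14/1 = 38.0500.

38.050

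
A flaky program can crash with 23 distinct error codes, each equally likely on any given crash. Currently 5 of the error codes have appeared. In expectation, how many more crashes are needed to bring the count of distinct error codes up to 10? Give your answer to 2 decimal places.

From k distinct to k+1 distinct takes on average 23/(23-k) crashes.
Sum over k = 5,...,9: E = 23/18 + 23/17 + 23/16 + 23/15 + 23/14 = 7.244.

7.24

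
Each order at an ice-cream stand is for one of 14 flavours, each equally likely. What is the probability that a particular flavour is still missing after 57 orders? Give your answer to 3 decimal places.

0.015

On each order the fixed flavour fails to appear with probability 13/14.
P(still missing after 57) = (13/14)^57 = 0.0146.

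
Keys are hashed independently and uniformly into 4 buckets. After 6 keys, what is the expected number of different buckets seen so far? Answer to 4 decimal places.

For each bucket, P(seen in 6 keys) = 1 - (3/4)^6 = 0.82202.
By linearity of expectation, E[distinct seen] = 4·(1 - (3/4)^6) = 3.28809.

3.2881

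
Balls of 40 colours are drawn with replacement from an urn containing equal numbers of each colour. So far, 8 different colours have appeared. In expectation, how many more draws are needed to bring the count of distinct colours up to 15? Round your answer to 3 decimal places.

With k distinct colours already seen, the next new one takes an expected 40/(40-k) draws.
Sum over k = 8,...,14: E = 40/32 + 40/31 + 40/30 + ... + 40/27 + 40/26 = 9.7015.

9.701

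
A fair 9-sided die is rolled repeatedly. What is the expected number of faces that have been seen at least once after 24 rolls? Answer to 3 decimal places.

8.467

For each face, P(seen in 24 rolls) = 1 - (8/9)^24 = 0.9408.
By linearity of expectation, E[distinct seen] = 9·(1 - (8/9)^24) = 8.4672.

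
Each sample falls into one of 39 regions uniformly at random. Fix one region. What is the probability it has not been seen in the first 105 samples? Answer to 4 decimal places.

0.0654

Each sample misses the fixed region with probability (39-1)/39 = 38/39, independently.
P(still missing after 105) = (38/39)^105 = 0.06539.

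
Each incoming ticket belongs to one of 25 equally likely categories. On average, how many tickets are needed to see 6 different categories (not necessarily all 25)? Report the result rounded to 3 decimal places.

6.705

With k distinct categories already seen, the next new one arrives after an expected 25/(25-k) tickets.
Sum over k = 0,...,5: E = 25/25 + 25/24 + 25/23 + 25/22 + 25/21 + 25/20 = 6.7055.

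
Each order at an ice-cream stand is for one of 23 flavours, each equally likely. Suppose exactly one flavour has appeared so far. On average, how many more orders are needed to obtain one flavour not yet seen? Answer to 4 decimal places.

Each order yields a new flavour with probability (23-1)/23 = 22/23, so the wait is geometric with mean 23/22.
E = 23/22 = 1.04545.

1.0455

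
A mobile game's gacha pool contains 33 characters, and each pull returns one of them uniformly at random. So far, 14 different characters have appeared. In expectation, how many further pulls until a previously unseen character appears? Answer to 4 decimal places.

The number of pulls until the next new character is geometric with success probability 19/33, so its mean is 33/19.
E = 33/19 = 1.73684.

1.7368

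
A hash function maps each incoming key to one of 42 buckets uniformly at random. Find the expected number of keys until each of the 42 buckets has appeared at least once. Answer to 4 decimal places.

181.7232

After k distinct buckets have appeared, the next key gives a new one with probability (42-k)/42, so the expected wait for the (k+1)-th is 42/(42-k).
E[T] = 42/42 + 42/41 + 42/40 + ... + 42/2 + 42/1 = 42·H_{42}.
H_{42} = 4.32674, so E[T] = 181.72320.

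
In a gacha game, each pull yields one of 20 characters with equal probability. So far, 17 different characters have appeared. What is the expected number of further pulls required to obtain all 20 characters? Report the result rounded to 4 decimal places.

36.6667

The wait to go from k to k+1 distinct characters is geometric with mean 20/(20-k).
Sum over k = 17,...,19: E = 20/3 + 20/2 + 20/1 = 36.66667.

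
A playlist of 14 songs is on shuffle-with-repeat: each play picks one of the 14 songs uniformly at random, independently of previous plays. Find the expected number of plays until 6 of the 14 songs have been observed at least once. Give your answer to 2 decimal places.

Going from k to k+1 distinct takes a geometric number of plays with mean 14/(14-k).
Sum over k = 0,...,5: E = 14/14 + 14/13 + 14/12 + 14/11 + 14/10 + 14/9 = 7.472.

7.47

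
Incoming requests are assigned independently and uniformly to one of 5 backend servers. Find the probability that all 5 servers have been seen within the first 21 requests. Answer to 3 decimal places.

0.954

Let A_i be the event that server i is missing after 21 requests. By inclusion–exclusion on the A_i,
P(all seen) = Σ_{j=0}^{5} (-1)^j C(5,j)((5-j)/5)^21
= 1.0000 - 0.0461 + 0.0002 - 0.0000 + 0.0000 - 0.0000
= 0.9541.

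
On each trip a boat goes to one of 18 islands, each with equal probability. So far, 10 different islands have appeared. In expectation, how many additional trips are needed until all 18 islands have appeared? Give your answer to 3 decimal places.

From k distinct to k+1 distinct takes on average 18/(18-k) trips.
Sum over k = 10,...,17: E = 18/8 + 18/7 + 18/6 + ... + 18/2 + 18/1 = 48.9214.

48.921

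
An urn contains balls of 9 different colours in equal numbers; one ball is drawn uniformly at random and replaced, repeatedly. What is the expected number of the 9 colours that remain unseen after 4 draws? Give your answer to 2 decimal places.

5.62

For each colour, P(unseen after 4) = (8/9)^4 = 0.624.
By linearity of expectation, E[unseen] = 9·(8/9)^4 = 5.619.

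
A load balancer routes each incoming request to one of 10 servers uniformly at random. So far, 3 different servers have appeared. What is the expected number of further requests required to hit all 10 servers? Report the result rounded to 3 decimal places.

25.929

The wait to go from k to k+1 distinct servers is geometric with mean 10/(10-k).
Sum over k = 3,...,9: E = 10/7 + 10/6 + 10/5 + ... + 10/2 + 10/1 = 25.9286.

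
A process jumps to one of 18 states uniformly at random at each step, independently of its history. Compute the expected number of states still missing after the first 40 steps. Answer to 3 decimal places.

For each state, P(unseen after 40) = (17/18)^40 = 0.1016.
By linearity of expectation, E[unseen] = 18·(17/18)^40 = 1.8295.

1.829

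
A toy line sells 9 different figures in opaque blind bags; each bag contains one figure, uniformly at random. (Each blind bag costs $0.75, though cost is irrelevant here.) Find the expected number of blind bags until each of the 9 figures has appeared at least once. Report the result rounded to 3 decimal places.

After k distinct figures have appeared, the next blind bag gives a new one with probability (9-k)/9, so the expected wait for the (k+1)-th is 9/(9-k).
E[T] = 9/9 + 9/8 + 9/7 + ... + 9/2 + 9/1 = 9·H_{9}.
H_{9} = 2.8290, so E[T] = 25.4607.

25.461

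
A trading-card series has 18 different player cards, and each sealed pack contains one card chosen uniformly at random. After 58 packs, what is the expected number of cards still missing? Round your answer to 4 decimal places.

0.6539

For each card, P(unseen after 58) = (17/18)^58 = 0.03633.
By linearity of expectation, E[unseen] = 18·(17/18)^58 = 0.65389.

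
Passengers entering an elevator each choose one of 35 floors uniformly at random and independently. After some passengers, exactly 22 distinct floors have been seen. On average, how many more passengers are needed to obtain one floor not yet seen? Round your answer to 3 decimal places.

2.692

The number of passengers until the next new floor is geometric with success probability 13/35, so its mean is 35/13.
E = 35/13 = 2.6923.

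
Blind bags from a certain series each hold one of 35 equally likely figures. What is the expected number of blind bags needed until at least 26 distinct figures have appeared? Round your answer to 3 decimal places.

46.123

With k distinct figures already seen, the next new one arrives after an expected 35/(35-k) blind bags.
Sum over k = 0,...,25: E = 35/35 + 35/34 + 35/33 + ... + 35/11 + 35/10 = 46.1235.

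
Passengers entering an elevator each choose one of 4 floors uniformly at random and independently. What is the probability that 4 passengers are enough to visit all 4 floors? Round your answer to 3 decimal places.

By inclusion–exclusion over which floors are missing,
P(all seen) = Σ_{j=0}^{4} (-1)^j C(4,j)((4-j)/4)^4
= 1.0000 - 1.2656 + 0.3750 - 0.0156 + 0.0000
= 0.0938.

0.094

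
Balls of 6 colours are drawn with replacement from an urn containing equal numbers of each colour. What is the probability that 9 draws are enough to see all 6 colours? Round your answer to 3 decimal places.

0.189

Let A_i be the event that colour i is missing after 9 draws. By inclusion–exclusion on the A_i,
P(all seen) = Σ_{j=0}^{6} (-1)^j C(6,j)((6-j)/6)^9
= 1.0000 - 1.1628 + 0.3902 - 0.0391 + 0.0008 - 0.0000 + 0.0000
= 0.1890.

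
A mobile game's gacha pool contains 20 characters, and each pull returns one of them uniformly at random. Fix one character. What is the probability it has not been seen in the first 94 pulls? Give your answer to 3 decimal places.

Each pull misses the fixed character with probability (20-1)/20 = 19/20, independently.
P(still missing after 94) = (19/20)^94 = 0.0081.

0.008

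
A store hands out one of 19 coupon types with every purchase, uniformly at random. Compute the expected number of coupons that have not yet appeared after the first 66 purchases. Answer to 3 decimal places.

0.536

For each coupon, P(unseen after 66) = (18/19)^66 = 0.0282.
By linearity of expectation, E[unseen] = 19·(18/19)^66 = 0.5358.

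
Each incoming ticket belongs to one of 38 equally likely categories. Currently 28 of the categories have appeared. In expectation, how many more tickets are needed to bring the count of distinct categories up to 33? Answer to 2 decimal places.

24.53

From k distinct to k+1 distinct takes on average 38/(38-k) tickets.
Sum over k = 28,...,32: E = 38/10 + 38/9 + 38/8 + 38/7 + 38/6 = 24.534.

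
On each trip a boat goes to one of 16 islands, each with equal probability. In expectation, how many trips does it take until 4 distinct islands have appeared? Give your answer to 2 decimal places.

4.44

Going from k to k+1 distinct takes a geometric number of trips with mean 16/(16-k).
Sum over k = 0,...,3: E = 16/16 + 16/15 + 16/14 + 16/13 = 4.440.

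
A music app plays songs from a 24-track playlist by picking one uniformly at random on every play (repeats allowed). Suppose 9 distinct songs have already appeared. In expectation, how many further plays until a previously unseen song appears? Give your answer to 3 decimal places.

1.600

Each play yields a new song with probability (24-9)/24 = 15/24, so the wait is geometric with mean 24/15.
E = 24/15 = 1.6000.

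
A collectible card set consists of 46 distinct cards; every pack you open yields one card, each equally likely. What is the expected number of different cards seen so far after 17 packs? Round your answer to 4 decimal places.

14.3417

For each card, P(seen in 17 packs) = 1 - (45/46)^17 = 0.31178.
By linearity of expectation, E[distinct seen] = 46·(1 - (45/46)^17) = 14.34171.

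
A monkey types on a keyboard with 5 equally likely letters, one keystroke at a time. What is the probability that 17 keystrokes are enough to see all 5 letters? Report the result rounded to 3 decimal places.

Let A_i be the event that letter i is missing after 17 keystrokes. By inclusion–exclusion on the A_i,
P(all seen) = Σ_{j=0}^{5} (-1)^j C(5,j)((5-j)/5)^17
= 1.0000 - 0.1126 + 0.0017 - 0.0000 + 0.0000 - 0.0000
= 0.8891.

0.889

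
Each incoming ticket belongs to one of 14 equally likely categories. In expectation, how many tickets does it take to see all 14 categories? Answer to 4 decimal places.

The wait to go from k to k+1 distinct categories is geometric with mean 14/(14-k).
E[T] = 14/14 + 14/13 + 14/12 + ... + 14/2 + 14/1 = 14·H_{14}.
H_{14} = 3.25156, so E[T] = 45.52187.

45.5219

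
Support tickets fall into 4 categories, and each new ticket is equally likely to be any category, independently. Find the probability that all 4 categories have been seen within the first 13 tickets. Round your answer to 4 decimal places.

0.9057

By inclusion–exclusion over which categories are missing,
P(all seen) = Σ_{j=0}^{4} (-1)^j C(4,j)((4-j)/4)^13
= 1.00000 - 0.09503 + 0.00073 - 0.00000 + 0.00000
= 0.90570.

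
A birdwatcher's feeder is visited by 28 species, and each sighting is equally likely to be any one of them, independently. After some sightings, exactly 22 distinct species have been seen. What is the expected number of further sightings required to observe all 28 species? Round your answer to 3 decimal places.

The wait to go from k to k+1 distinct species is geometric with mean 28/(28-k).
Sum over k = 22,...,27: E = 28/6 + 28/5 + 28/4 + 28/3 + 28/2 + 28/1 = 68.6000.

68.600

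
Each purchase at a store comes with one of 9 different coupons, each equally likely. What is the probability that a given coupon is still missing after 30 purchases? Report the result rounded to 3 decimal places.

0.029

Each purchase misses the fixed coupon with probability (9-1)/9 = 8/9, independently.
P(still missing after 30) = (8/9)^30 = 0.0292.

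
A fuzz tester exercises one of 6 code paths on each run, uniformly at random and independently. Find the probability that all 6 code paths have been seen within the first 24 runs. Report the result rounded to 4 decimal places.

By inclusion–exclusion over which code paths are missing,
P(all seen) = Σ_{j=0}^{6} (-1)^j C(6,j)((6-j)/6)^24
= 1.00000 - 0.07547 + 0.00089 - 0.00000 + 0.00000 - 0.00000 + 0.00000
= 0.92542.

0.9254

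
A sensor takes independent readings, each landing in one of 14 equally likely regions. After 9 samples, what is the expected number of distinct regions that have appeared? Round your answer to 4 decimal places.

6.8144

For each region, P(seen in 9 samples) = 1 - (13/14)^9 = 0.48674.
By linearity of expectation, E[distinct seen] = 14·(1 - (13/14)^9) = 6.81435.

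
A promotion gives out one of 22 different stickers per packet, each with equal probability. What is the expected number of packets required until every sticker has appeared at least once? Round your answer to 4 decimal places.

81.1979

The wait to go from k to k+1 distinct stickers is geometric with mean 22/(22-k).
E[T] = 22/22 + 22/21 + 22/20 + ... + 22/2 + 22/1 = 22·H_{22}.
H_{22} = 3.69081, so E[T] = 81.19789.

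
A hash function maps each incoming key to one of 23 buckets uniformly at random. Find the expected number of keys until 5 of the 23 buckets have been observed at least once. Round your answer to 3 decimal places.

5.501

Going from k to k+1 distinct takes a geometric number of keys with mean 23/(23-k).
Sum over k = 0,...,4: E = 23/23 + 23/22 + 23/21 + 23/20 + 23/19 = 5.5012.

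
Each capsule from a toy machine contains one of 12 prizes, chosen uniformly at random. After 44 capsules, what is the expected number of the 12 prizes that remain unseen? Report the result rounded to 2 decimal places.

For each prize, P(unseen after 44) = (11/12)^44 = 0.022.
By linearity of expectation, E[unseen] = 12·(11/12)^44 = 0.261.

0.26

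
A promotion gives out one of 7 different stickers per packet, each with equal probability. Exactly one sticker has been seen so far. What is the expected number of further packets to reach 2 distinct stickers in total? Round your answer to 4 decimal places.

1.1667

With k distinct stickers already seen, the next new one takes an expected 7/(7-k) packets.
Only the k = 1 term is needed: E = 7/6 = 1.16667.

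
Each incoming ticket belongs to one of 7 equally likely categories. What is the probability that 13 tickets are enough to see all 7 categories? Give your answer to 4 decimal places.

0.2973

By inclusion–exclusion over which categories are missing,
P(all seen) = Σ_{j=0}^{7} (-1)^j C(7,j)((7-j)/7)^13
= 1.00000 - 0.94360 + 0.26458 - 0.02424 + 0.00058 - 0.00000 + 0.00000 - 0.00000
= 0.29731.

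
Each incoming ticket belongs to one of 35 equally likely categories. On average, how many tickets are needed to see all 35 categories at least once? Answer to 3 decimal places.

145.137

After k distinct categories have appeared, the next ticket gives a new one with probability (35-k)/35, so the expected wait for the (k+1)-th is 35/(35-k).
E[T] = 35/35 + 35/34 + 35/33 + ... + 35/2 + 35/1 = 35·H_{35}.
H_{35} = 4.1468, so E[T] = 145.1373.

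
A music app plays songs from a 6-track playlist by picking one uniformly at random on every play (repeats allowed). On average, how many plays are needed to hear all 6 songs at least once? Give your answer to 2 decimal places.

14.70

After k distinct songs have appeared, the next play gives a new one with probability (6-k)/6, so the expected wait for the (k+1)-th is 6/(6-k).
E[T] = 6/6 + 6/5 + 6/4 + 6/3 + 6/2 + 6/1 = 6·H_{6}.
H_{6} = 2.450, so E[T] = 14.700.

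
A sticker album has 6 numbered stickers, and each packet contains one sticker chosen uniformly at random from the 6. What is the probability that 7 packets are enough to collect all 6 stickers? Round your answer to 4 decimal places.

Let A_i be the event that sticker i is missing after 7 packets. By inclusion–exclusion on the A_i,
P(all seen) = Σ_{j=0}^{6} (-1)^j C(6,j)((6-j)/6)^7
= 1.00000 - 1.67449 + 0.87791 - 0.15625 + 0.00686 - 0.00002 + 0.00000
= 0.05401.

0.0540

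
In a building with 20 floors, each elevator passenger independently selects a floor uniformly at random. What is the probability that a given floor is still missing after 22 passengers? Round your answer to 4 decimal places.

0.3235

On each passenger the fixed floor fails to appear with probability 19/20.
P(still missing after 22) = (19/20)^22 = 0.32353.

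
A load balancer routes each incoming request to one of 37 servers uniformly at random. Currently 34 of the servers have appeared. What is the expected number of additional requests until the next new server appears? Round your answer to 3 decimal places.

12.333

Each request yields a new server with probability (37-34)/37 = 3/37, so the wait is geometric with mean 37/3.
E = 37/3 = 12.3333.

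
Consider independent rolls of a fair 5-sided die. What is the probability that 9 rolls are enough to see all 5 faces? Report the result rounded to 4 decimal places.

By inclusion–exclusion over which faces are missing,
P(all seen) = Σ_{j=0}^{5} (-1)^j C(5,j)((5-j)/5)^9
= 1.00000 - 0.67109 + 0.10078 - 0.00262 + 0.00000 - 0.00000
= 0.42707.

0.4271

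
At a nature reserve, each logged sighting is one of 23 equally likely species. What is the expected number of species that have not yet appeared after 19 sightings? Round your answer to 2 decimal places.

For each species, P(unseen after 19) = (22/23)^19 = 0.430.
By linearity of expectation, E[unseen] = 23·(22/23)^19 = 9.884.

9.88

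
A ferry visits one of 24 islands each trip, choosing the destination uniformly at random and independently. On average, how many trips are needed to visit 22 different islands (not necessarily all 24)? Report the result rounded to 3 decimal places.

With k distinct islands already seen, the next new one arrives after an expected 24/(24-k) trips.
Sum over k = 0,...,21: E = 24/24 + 24/23 + 24/22 + ... + 24/4 + 24/3 = 54.6230.

54.623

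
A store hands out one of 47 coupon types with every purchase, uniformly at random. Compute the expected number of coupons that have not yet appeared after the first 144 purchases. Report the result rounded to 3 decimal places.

2.124

For each coupon, P(unseen after 144) = (46/47)^144 = 0.0452.
By linearity of expectation, E[unseen] = 47·(46/47)^144 = 2.1239.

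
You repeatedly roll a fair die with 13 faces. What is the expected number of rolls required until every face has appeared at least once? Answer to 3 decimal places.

The wait to go from k to k+1 distinct faces is geometric with mean 13/(13-k).
E[T] = 13/13 + 13/12 + 13/11 + ... + 13/2 + 13/1 = 13·H_{13}.
H_{13} = 3.1801, so E[T] = 41.3417.

41.342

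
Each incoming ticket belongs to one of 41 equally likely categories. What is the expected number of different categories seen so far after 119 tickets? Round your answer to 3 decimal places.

For each category, P(seen in 119 tickets) = 1 - (40/41)^119 = 0.9471.
By linearity of expectation, E[distinct seen] = 41·(1 - (40/41)^119) = 38.8291.

38.829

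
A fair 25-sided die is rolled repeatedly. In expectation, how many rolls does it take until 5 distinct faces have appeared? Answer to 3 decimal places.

5.455

With k distinct faces already seen, the next new one arrives after an expected 25/(25-k) rolls.
Sum over k = 0,...,4: E = 25/25 + 25/24 + 25/23 + 25/22 + 25/21 = 5.4555.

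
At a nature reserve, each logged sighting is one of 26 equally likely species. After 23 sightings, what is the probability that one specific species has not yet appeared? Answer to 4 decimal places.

On each sighting the fixed species fails to appear with probability 25/26.
P(still missing after 23) = (25/26)^23 = 0.40573.

0.4057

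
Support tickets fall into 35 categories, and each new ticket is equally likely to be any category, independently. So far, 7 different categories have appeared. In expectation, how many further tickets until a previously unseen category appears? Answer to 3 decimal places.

The number of tickets until the next new category is geometric with success probability 28/35, so its mean is 35/28.
E = 35/28 = 1.2500.

1.250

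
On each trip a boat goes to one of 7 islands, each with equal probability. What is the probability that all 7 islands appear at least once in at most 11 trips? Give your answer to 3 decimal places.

Let A_i be the event that island i is missing after 11 trips. By inclusion–exclusion on the A_i,
P(all seen) = Σ_{j=0}^{7} (-1)^j C(7,j)((7-j)/7)^11
= 1.0000 - 1.2843 + 0.5186 - 0.0742 + 0.0031 - 0.0000 + 0.0000 - 0.0000
= 0.1631.

0.163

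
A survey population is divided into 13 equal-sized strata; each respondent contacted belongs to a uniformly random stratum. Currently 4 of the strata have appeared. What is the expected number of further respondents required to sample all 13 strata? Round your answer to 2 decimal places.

36.78

With k distinct strata already seen, the next new one takes an expected 13/(13-k) respondents.
Sum over k = 4,...,12: E = 13/9 + 13/8 + 13/7 + ... + 13/2 + 13/1 = 36.777.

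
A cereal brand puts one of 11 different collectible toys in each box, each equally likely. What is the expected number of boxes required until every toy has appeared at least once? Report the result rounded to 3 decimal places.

33.219

Split into phases: going from k distinct to k+1 distinct takes on average 11/(11-k) boxes.
E[T] = 11/11 + 11/10 + 11/9 + ... + 11/2 + 11/1 = 11·H_{11}.
H_{11} = 3.0199, so E[T] = 33.2187.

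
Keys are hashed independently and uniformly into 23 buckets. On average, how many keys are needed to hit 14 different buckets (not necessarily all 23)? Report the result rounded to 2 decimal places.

With k distinct buckets already seen, the next new one arrives after an expected 23/(23-k) keys.
Sum over k = 0,...,13: E = 23/23 + 23/22 + 23/21 + ... + 23/11 + 23/10 = 20.822.

20.82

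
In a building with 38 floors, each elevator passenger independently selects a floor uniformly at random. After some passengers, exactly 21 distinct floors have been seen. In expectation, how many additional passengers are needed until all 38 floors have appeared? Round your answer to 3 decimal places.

From k distinct to k+1 distinct takes on average 38/(38-k) passengers.
Sum over k = 21,...,37: E = 38/17 + 38/16 + 38/15 + ... + 38/2 + 38/1 = 130.7030.

130.703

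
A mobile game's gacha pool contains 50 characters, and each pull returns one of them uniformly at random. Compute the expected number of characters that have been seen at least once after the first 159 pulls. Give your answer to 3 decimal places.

For each character, P(seen in 159 pulls) = 1 - (49/50)^159 = 0.9597.
By linearity of expectation, E[distinct seen] = 50·(1 - (49/50)^159) = 47.9867.

47.987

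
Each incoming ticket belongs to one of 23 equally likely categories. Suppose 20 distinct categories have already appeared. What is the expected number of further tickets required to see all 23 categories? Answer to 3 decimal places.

42.167

From k distinct to k+1 distinct takes on average 23/(23-k) tickets.
Sum over k = 20,...,22: E = 23/3 + 23/2 + 23/1 = 42.1667.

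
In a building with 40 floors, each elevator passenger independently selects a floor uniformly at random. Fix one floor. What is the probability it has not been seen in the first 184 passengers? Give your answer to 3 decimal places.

0.009

On each passenger the fixed floor fails to appear with probability 39/40.
P(still missing after 184) = (39/40)^184 = 0.0095.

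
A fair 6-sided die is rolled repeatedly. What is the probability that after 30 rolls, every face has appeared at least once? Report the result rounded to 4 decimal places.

0.9748

By inclusion–exclusion over which faces are missing,
P(all seen) = Σ_{j=0}^{6} (-1)^j C(6,j)((6-j)/6)^30
= 1.00000 - 0.02528 + 0.00008 - 0.00000 + 0.00000 - 0.00000 + 0.00000
= 0.97480.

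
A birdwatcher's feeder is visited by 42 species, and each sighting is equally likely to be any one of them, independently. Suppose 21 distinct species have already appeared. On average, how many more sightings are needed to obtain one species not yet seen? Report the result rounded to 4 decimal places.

Each sighting yields a new species with probability (42-21)/42 = 21/42, so the wait is geometric with mean 42/21.
E = 42/21 = 2.00000.

2.0000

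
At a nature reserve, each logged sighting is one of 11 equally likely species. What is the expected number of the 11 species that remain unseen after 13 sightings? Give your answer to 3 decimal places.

3.186

For each species, P(unseen after 13) = (10/11)^13 = 0.2897.
By linearity of expectation, E[unseen] = 11·(10/11)^13 = 3.1863.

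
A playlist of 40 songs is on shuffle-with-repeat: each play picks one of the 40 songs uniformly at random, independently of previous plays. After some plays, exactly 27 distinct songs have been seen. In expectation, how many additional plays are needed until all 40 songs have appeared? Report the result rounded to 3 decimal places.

127.205

From k distinct to k+1 distinct takes on average 40/(40-k) plays.
Sum over k = 27,...,39: E = 40/13 + 40/12 + 40/11 + ... + 40/2 + 40/1 = 127.2054.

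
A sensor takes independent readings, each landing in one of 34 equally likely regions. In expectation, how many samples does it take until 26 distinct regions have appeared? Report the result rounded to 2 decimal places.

47.61

Going from k to k+1 distinct takes a geometric number of samples with mean 34/(34-k).
Sum over k = 0,...,25: E = 34/34 + 34/33 + 34/32 + ... + 34/10 + 34/9 = 47.612.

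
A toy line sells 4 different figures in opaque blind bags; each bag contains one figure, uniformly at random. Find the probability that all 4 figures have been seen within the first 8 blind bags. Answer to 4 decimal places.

By inclusion–exclusion over which figures are missing,
P(all seen) = Σ_{j=0}^{4} (-1)^j C(4,j)((4-j)/4)^8
= 1.00000 - 0.40045 + 0.02344 - 0.00006 + 0.00000
= 0.62292.

0.6229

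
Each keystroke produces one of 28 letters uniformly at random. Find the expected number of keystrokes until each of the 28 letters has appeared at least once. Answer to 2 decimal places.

After k distinct letters have appeared, the next keystroke gives a new one with probability (28-k)/28, so the expected wait for the (k+1)-th is 28/(28-k).
E[T] = 28/28 + 28/27 + 28/26 + ... + 28/2 + 28/1 = 28·H_{28}.
H_{28} = 3.927, so E[T] = 109.961.

109.96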